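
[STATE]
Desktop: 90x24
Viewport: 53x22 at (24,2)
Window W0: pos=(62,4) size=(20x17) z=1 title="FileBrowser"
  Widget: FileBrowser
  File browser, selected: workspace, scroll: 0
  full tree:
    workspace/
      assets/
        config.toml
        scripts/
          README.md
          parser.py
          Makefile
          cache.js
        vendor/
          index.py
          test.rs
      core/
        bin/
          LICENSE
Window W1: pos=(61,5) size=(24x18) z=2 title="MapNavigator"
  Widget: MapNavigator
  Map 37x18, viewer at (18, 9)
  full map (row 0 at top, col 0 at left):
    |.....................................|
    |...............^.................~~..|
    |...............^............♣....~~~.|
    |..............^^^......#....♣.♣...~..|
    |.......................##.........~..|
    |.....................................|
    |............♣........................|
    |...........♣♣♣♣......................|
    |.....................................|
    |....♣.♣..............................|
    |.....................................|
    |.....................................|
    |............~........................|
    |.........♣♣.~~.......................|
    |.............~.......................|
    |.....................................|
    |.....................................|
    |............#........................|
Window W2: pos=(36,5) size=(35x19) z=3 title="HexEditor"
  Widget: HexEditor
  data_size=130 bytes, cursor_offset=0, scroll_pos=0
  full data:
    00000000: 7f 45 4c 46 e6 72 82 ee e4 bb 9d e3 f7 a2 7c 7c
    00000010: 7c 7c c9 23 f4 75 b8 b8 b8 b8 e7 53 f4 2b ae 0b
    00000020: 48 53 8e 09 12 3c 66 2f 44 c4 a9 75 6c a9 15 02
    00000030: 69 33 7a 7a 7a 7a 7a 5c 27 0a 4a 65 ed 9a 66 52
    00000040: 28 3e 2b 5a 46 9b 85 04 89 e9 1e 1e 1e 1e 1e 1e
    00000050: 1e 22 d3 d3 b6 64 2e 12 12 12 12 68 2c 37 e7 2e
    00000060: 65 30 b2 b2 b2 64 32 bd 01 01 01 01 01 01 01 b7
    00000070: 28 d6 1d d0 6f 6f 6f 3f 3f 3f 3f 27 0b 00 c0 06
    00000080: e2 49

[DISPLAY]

                                                     
                                                     
                                      ┏━━━━━━━━━━━━━━
            ┏━━━━━━━━━━━━━━━━━━━━━━━━━━━━━━━━━┓━━━━━━
            ┃ HexEditor                       ┃ator  
            ┠─────────────────────────────────┨──────
            ┃00000000  7F 45 4c 46 e6 72 82 ee┃......
            ┃00000010  7c 7c c9 23 f4 75 b8 b8┃^.....
            ┃00000020  48 53 8e 09 12 3c 66 2f┃......
            ┃00000030  69 33 7a 7a 7a 7a 7a 5c┃......
            ┃00000040  28 3e 2b 5a 46 9b 85 04┃......
            ┃00000050  1e 22 d3 d3 b6 64 2e 12┃......
            ┃00000060  65 30 b2 b2 b2 64 32 bd┃......
            ┃00000070  28 d6 1d d0 6f 6f 6f 3f┃..@...
            ┃00000080  e2 49                  ┃......
            ┃                                 ┃......
            ┃                                 ┃......
            ┃                                 ┃......
            ┃                                 ┃......
            ┃                                 ┃......
            ┃                                 ┃━━━━━━
            ┗━━━━━━━━━━━━━━━━━━━━━━━━━━━━━━━━━┛      


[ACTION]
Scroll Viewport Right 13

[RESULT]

                                                     
                                                     
                         ┏━━━━━━━━━━━━━━━━━━┓        
━━━━━━━━━━━━━━━━━━━━━━━━━━━━━━━━━┓━━━━━━━━━━━━━┓     
 HexEditor                       ┃ator         ┃     
─────────────────────────────────┨─────────────┨     
00000000  7F 45 4c 46 e6 72 82 ee┃............♣┃     
00000010  7c 7c c9 23 f4 75 b8 b8┃^......#....♣┃     
00000020  48 53 8e 09 12 3c 66 2f┃.......##....┃     
00000030  69 33 7a 7a 7a 7a 7a 5c┃.............┃     
00000040  28 3e 2b 5a 46 9b 85 04┃.............┃     
00000050  1e 22 d3 d3 b6 64 2e 12┃.............┃     
00000060  65 30 b2 b2 b2 64 32 bd┃.............┃     
00000070  28 d6 1d d0 6f 6f 6f 3f┃..@..........┃     
00000080  e2 49                  ┃.............┃     
                                 ┃.............┃     
                                 ┃.............┃     
                                 ┃.............┃     
                                 ┃.............┃     
                                 ┃.............┃     
                                 ┃━━━━━━━━━━━━━┛     
━━━━━━━━━━━━━━━━━━━━━━━━━━━━━━━━━┛                   


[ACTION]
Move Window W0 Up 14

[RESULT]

                         ┠──────────────────┨        
                         ┃> [-] workspace/  ┃        
                         ┃    [+] assets/   ┃        
━━━━━━━━━━━━━━━━━━━━━━━━━━━━━━━━━┓━━━━━━━━━━━━━┓     
 HexEditor                       ┃ator         ┃     
─────────────────────────────────┨─────────────┨     
00000000  7F 45 4c 46 e6 72 82 ee┃............♣┃     
00000010  7c 7c c9 23 f4 75 b8 b8┃^......#....♣┃     
00000020  48 53 8e 09 12 3c 66 2f┃.......##....┃     
00000030  69 33 7a 7a 7a 7a 7a 5c┃.............┃     
00000040  28 3e 2b 5a 46 9b 85 04┃.............┃     
00000050  1e 22 d3 d3 b6 64 2e 12┃.............┃     
00000060  65 30 b2 b2 b2 64 32 bd┃.............┃     
00000070  28 d6 1d d0 6f 6f 6f 3f┃..@..........┃     
00000080  e2 49                  ┃.............┃     
                                 ┃.............┃     
                                 ┃.............┃     
                                 ┃.............┃     
                                 ┃.............┃     
                                 ┃.............┃     
                                 ┃━━━━━━━━━━━━━┛     
━━━━━━━━━━━━━━━━━━━━━━━━━━━━━━━━━┛                   


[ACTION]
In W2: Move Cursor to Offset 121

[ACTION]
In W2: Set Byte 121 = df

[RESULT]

                         ┠──────────────────┨        
                         ┃> [-] workspace/  ┃        
                         ┃    [+] assets/   ┃        
━━━━━━━━━━━━━━━━━━━━━━━━━━━━━━━━━┓━━━━━━━━━━━━━┓     
 HexEditor                       ┃ator         ┃     
─────────────────────────────────┨─────────────┨     
00000000  7f 45 4c 46 e6 72 82 ee┃............♣┃     
00000010  7c 7c c9 23 f4 75 b8 b8┃^......#....♣┃     
00000020  48 53 8e 09 12 3c 66 2f┃.......##....┃     
00000030  69 33 7a 7a 7a 7a 7a 5c┃.............┃     
00000040  28 3e 2b 5a 46 9b 85 04┃.............┃     
00000050  1e 22 d3 d3 b6 64 2e 12┃.............┃     
00000060  65 30 b2 b2 b2 64 32 bd┃.............┃     
00000070  28 d6 1d d0 6f 6f 6f 3f┃..@..........┃     
00000080  e2 49                  ┃.............┃     
                                 ┃.............┃     
                                 ┃.............┃     
                                 ┃.............┃     
                                 ┃.............┃     
                                 ┃.............┃     
                                 ┃━━━━━━━━━━━━━┛     
━━━━━━━━━━━━━━━━━━━━━━━━━━━━━━━━━┛                   


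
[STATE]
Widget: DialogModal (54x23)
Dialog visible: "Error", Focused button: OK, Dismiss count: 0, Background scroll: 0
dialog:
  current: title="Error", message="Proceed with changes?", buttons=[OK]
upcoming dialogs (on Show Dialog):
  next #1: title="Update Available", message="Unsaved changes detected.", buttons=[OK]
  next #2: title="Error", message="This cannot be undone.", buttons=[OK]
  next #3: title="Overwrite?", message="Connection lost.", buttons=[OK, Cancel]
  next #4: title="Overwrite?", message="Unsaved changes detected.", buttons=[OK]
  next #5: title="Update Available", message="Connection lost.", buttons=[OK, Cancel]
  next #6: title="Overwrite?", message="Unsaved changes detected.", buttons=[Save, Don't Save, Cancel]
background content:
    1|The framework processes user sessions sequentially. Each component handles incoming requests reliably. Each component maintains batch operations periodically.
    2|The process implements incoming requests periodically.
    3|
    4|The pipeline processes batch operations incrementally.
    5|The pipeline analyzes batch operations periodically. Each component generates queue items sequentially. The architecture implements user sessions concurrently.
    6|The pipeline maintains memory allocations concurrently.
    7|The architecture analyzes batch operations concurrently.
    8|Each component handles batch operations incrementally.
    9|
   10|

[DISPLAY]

The framework processes user sessions sequentially. Ea
The process implements incoming requests periodically.
                                                      
The pipeline processes batch operations incrementally.
The pipeline analyzes batch operations periodically. E
The pipeline maintains memory allocations concurrently
The architecture analyzes batch operations concurrentl
Each component handles batch operations incrementally.
                                                      
              ┌───────────────────────┐               
              │         Error         │               
              │ Proceed with changes? │               
              │          [OK]         │               
              └───────────────────────┘               
                                                      
                                                      
                                                      
                                                      
                                                      
                                                      
                                                      
                                                      
                                                      


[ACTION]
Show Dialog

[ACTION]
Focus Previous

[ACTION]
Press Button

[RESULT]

The framework processes user sessions sequentially. Ea
The process implements incoming requests periodically.
                                                      
The pipeline processes batch operations incrementally.
The pipeline analyzes batch operations periodically. E
The pipeline maintains memory allocations concurrently
The architecture analyzes batch operations concurrentl
Each component handles batch operations incrementally.
                                                      
                                                      
                                                      
                                                      
                                                      
                                                      
                                                      
                                                      
                                                      
                                                      
                                                      
                                                      
                                                      
                                                      
                                                      


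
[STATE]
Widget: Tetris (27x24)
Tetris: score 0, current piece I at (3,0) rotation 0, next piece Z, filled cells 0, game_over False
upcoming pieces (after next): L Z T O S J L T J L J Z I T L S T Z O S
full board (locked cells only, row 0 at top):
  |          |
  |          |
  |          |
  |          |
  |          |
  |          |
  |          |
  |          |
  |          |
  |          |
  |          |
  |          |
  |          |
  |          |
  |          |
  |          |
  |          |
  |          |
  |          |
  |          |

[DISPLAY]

   ████   │Next:           
          │▓▓              
          │ ▓▓             
          │                
          │                
          │                
          │Score:          
          │0               
          │                
          │                
          │                
          │                
          │                
          │                
          │                
          │                
          │                
          │                
          │                
          │                
          │                
          │                
          │                
          │                


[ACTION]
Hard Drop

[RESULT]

   ▓▓     │Next:           
    ▓▓    │  ▒             
          │▒▒▒             
          │                
          │                
          │                
          │Score:          
          │0               
          │                
          │                
          │                
          │                
          │                
          │                
          │                
          │                
          │                
          │                
          │                
   ████   │                
          │                
          │                
          │                
          │                


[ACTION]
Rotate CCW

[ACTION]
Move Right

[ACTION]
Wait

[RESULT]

          │Next:           
     ▓    │  ▒             
    ▓▓    │▒▒▒             
    ▓     │                
          │                
          │                
          │Score:          
          │0               
          │                
          │                
          │                
          │                
          │                
          │                
          │                
          │                
          │                
          │                
          │                
   ████   │                
          │                
          │                
          │                
          │                


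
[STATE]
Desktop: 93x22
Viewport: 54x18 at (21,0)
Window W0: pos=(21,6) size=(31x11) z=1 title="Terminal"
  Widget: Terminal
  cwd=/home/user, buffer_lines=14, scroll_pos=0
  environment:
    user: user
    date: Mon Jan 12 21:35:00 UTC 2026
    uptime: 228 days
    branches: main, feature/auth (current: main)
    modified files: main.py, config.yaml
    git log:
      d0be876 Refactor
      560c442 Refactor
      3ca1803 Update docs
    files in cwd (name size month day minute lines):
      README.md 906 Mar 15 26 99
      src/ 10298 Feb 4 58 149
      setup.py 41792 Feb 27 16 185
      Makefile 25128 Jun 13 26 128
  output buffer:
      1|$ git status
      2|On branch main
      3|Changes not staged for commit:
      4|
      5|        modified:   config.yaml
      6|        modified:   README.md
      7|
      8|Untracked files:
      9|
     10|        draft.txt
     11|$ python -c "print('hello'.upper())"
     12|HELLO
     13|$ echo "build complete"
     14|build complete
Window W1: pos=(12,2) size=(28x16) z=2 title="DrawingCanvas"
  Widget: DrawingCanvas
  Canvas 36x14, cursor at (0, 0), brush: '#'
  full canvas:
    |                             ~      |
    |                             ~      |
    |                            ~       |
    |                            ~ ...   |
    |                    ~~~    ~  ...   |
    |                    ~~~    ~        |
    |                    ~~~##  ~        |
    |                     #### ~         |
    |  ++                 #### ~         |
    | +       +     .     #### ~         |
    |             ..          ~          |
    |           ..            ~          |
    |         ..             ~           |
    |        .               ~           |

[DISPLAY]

                                                      
                                                      
━━━━━━━━━━━━━━━━━━┓                                   
Canvas            ┃                                   
──────────────────┨                                   
                  ┃                                   
                  ┃━━━━━━━━━━━┓                       
                  ┃           ┃                       
                  ┃───────────┨                       
            ~~~   ┃           ┃                       
            ~~~   ┃           ┃                       
            ~~~## ┃ for commit┃                       
             #### ┃           ┃                       
             #### ┃  config.ya┃                       
 +     .     #### ┃  README.md┃                       
     ..          ~┃           ┃                       
   ..            ~┃━━━━━━━━━━━┛                       
━━━━━━━━━━━━━━━━━━┛                                   


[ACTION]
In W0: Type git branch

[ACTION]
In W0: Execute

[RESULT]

                                                      
                                                      
━━━━━━━━━━━━━━━━━━┓                                   
Canvas            ┃                                   
──────────────────┨                                   
                  ┃                                   
                  ┃━━━━━━━━━━━┓                       
                  ┃           ┃                       
                  ┃───────────┨                       
            ~~~   ┃           ┃                       
            ~~~   ┃lete"      ┃                       
            ~~~## ┃           ┃                       
             #### ┃           ┃                       
             #### ┃           ┃                       
 +     .     #### ┃           ┃                       
     ..          ~┃           ┃                       
   ..            ~┃━━━━━━━━━━━┛                       
━━━━━━━━━━━━━━━━━━┛                                   


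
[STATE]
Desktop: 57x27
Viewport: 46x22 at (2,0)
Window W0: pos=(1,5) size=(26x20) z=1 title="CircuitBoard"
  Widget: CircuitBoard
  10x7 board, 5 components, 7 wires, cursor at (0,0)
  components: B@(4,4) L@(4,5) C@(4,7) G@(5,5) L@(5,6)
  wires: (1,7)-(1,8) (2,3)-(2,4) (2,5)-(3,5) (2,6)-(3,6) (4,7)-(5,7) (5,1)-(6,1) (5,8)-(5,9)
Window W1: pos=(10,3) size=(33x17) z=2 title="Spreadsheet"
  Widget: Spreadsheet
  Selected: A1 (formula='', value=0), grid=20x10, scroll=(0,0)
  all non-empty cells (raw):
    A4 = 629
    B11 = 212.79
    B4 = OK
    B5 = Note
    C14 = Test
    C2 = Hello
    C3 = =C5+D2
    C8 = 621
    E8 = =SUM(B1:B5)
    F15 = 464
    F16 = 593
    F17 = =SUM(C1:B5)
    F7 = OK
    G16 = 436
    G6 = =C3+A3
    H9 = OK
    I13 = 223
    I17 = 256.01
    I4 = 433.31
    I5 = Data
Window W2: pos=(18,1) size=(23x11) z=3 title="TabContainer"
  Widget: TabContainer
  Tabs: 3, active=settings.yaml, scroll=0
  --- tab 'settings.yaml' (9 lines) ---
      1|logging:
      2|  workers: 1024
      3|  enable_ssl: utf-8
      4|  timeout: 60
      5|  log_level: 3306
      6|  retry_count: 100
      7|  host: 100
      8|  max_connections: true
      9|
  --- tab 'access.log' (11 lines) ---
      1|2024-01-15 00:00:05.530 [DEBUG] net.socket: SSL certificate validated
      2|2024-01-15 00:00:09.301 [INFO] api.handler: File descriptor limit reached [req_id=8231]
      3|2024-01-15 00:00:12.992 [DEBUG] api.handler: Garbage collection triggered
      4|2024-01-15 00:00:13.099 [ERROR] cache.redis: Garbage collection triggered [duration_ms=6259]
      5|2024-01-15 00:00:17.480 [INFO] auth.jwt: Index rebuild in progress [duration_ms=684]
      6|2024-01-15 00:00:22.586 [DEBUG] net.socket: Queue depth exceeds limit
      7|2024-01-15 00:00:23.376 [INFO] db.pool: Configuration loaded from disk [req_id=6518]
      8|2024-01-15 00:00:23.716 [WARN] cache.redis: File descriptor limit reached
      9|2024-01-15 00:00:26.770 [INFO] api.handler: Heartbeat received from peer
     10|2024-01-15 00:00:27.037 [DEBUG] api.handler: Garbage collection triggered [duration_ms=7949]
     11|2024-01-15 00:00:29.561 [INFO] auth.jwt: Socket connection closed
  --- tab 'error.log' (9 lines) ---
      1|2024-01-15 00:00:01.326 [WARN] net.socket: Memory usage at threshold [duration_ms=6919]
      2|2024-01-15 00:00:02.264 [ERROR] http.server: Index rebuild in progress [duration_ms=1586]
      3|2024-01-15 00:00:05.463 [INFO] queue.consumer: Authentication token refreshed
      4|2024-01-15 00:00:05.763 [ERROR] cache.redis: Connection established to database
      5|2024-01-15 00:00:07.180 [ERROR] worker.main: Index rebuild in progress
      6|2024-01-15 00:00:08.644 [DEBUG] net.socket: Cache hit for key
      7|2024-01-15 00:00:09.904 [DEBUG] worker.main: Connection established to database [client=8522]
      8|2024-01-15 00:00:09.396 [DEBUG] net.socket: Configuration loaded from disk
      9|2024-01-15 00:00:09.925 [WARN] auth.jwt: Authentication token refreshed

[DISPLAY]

                                              
                ┏━━━━━━━━━━━━━━━━━━━━━┓       
                ┃ TabContainer        ┃       
        ┏━━━━━━━┠─────────────────────┨━┓     
        ┃ Spread┃[settings.yaml]│ acce┃ ┃     
━━━━━━━━┠───────┃─────────────────────┃─┨     
 Circuit┃A1:    ┃logging:             ┃ ┃     
────────┃       ┃  workers: 1024      ┃ ┃     
   0 1 2┃-------┃  enable_ssl: utf-8  ┃-┃     
0  [.]  ┃  1    ┃  timeout: 60        ┃ ┃     
        ┃  2    ┃  log_level: 3306    ┃ ┃     
1       ┃  3    ┗━━━━━━━━━━━━━━━━━━━━━┛ ┃     
        ┃  4      629OK             0   ┃     
2       ┃  5        0Note           0   ┃     
        ┃  6        0       0       0   ┃     
3       ┃  7        0       0       0   ┃     
        ┃  8        0       0     621   ┃     
4       ┃  9        0       0       0   ┃     
        ┃ 10        0       0       0   ┃     
5       ┗━━━━━━━━━━━━━━━━━━━━━━━━━━━━━━━┛     
        │               ┃                     
6       ·               ┃                     


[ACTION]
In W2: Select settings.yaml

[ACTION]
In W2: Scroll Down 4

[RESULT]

                                              
                ┏━━━━━━━━━━━━━━━━━━━━━┓       
                ┃ TabContainer        ┃       
        ┏━━━━━━━┠─────────────────────┨━┓     
        ┃ Spread┃[settings.yaml]│ acce┃ ┃     
━━━━━━━━┠───────┃─────────────────────┃─┨     
 Circuit┃A1:    ┃  log_level: 3306    ┃ ┃     
────────┃       ┃  retry_count: 100   ┃ ┃     
   0 1 2┃-------┃  host: 100          ┃-┃     
0  [.]  ┃  1    ┃  max_connections: tr┃ ┃     
        ┃  2    ┃                     ┃ ┃     
1       ┃  3    ┗━━━━━━━━━━━━━━━━━━━━━┛ ┃     
        ┃  4      629OK             0   ┃     
2       ┃  5        0Note           0   ┃     
        ┃  6        0       0       0   ┃     
3       ┃  7        0       0       0   ┃     
        ┃  8        0       0     621   ┃     
4       ┃  9        0       0       0   ┃     
        ┃ 10        0       0       0   ┃     
5       ┗━━━━━━━━━━━━━━━━━━━━━━━━━━━━━━━┛     
        │               ┃                     
6       ·               ┃                     


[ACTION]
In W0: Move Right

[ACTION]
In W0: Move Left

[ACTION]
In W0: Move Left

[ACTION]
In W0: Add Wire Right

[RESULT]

                                              
                ┏━━━━━━━━━━━━━━━━━━━━━┓       
                ┃ TabContainer        ┃       
        ┏━━━━━━━┠─────────────────────┨━┓     
        ┃ Spread┃[settings.yaml]│ acce┃ ┃     
━━━━━━━━┠───────┃─────────────────────┃─┨     
 Circuit┃A1:    ┃  log_level: 3306    ┃ ┃     
────────┃       ┃  retry_count: 100   ┃ ┃     
   0 1 2┃-------┃  host: 100          ┃-┃     
0  [.]─ ┃  1    ┃  max_connections: tr┃ ┃     
        ┃  2    ┃                     ┃ ┃     
1       ┃  3    ┗━━━━━━━━━━━━━━━━━━━━━┛ ┃     
        ┃  4      629OK             0   ┃     
2       ┃  5        0Note           0   ┃     
        ┃  6        0       0       0   ┃     
3       ┃  7        0       0       0   ┃     
        ┃  8        0       0     621   ┃     
4       ┃  9        0       0       0   ┃     
        ┃ 10        0       0       0   ┃     
5       ┗━━━━━━━━━━━━━━━━━━━━━━━━━━━━━━━┛     
        │               ┃                     
6       ·               ┃                     


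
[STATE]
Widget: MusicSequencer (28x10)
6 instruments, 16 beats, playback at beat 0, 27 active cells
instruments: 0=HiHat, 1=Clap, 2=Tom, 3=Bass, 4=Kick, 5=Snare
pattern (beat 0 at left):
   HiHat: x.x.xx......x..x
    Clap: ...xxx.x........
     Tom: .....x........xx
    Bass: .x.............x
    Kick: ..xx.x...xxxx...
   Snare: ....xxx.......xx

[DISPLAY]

      ▼123456789012345      
 HiHat█·█·██······█··█      
  Clap···███·█········      
   Tom·····█········██      
  Bass·█·············█      
  Kick··██·█···████···      
 Snare····███·······██      
                            
                            
                            


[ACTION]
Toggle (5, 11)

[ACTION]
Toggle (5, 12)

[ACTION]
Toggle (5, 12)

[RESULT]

      ▼123456789012345      
 HiHat█·█·██······█··█      
  Clap···███·█········      
   Tom·····█········██      
  Bass·█·············█      
  Kick··██·█···████···      
 Snare····███····█··██      
                            
                            
                            


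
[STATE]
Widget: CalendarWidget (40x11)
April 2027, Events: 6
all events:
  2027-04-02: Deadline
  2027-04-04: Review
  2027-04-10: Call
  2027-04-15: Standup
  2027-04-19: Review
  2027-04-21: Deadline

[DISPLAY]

               April 2027               
Mo Tu We Th Fr Sa Su                    
          1  2*  3  4*                  
 5  6  7  8  9 10* 11                   
12 13 14 15* 16 17 18                   
19* 20 21* 22 23 24 25                  
26 27 28 29 30                          
                                        
                                        
                                        
                                        


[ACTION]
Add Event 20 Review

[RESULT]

               April 2027               
Mo Tu We Th Fr Sa Su                    
          1  2*  3  4*                  
 5  6  7  8  9 10* 11                   
12 13 14 15* 16 17 18                   
19* 20* 21* 22 23 24 25                 
26 27 28 29 30                          
                                        
                                        
                                        
                                        


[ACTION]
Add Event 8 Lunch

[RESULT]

               April 2027               
Mo Tu We Th Fr Sa Su                    
          1  2*  3  4*                  
 5  6  7  8*  9 10* 11                  
12 13 14 15* 16 17 18                   
19* 20* 21* 22 23 24 25                 
26 27 28 29 30                          
                                        
                                        
                                        
                                        


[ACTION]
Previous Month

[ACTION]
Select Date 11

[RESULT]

               March 2027               
Mo Tu We Th Fr Sa Su                    
 1  2  3  4  5  6  7                    
 8  9 10 [11] 12 13 14                  
15 16 17 18 19 20 21                    
22 23 24 25 26 27 28                    
29 30 31                                
                                        
                                        
                                        
                                        


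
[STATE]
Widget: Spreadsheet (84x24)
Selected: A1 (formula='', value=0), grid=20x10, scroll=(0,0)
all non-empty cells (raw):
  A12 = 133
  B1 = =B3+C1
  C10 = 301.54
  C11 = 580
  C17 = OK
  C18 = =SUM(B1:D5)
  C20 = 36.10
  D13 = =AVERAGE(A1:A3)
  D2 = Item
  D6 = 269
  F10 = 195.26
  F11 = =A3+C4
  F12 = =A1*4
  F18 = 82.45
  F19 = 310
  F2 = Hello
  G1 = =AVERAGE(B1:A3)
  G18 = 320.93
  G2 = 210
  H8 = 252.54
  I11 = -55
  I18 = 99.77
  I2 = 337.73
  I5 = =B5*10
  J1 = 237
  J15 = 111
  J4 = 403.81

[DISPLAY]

A1:                                                                                 
       A       B       C       D       E       F       G       H       I       J    
------------------------------------------------------------------------------------
  1      [0]       0       0       0       0       0       0       0       0     237
  2        0       0       0Item           0Hello        210       0  337.73       0
  3        0       0       0       0       0       0       0       0       0       0
  4        0       0       0       0       0       0       0       0       0  403.81
  5        0       0       0       0       0       0       0       0       0       0
  6        0       0       0     269       0       0       0       0       0       0
  7        0       0       0       0       0       0       0       0       0       0
  8        0       0       0       0       0       0       0  252.54       0       0
  9        0       0       0       0       0       0       0       0       0       0
 10        0       0  301.54       0       0  195.26       0       0       0       0
 11        0       0     580       0       0       0       0       0     -55       0
 12      133       0       0       0       0       0       0       0       0       0
 13        0       0       0       0       0       0       0       0       0       0
 14        0       0       0       0       0       0       0       0       0       0
 15        0       0       0       0       0       0       0       0       0     111
 16        0       0       0       0       0       0       0       0       0       0
 17        0       0OK             0       0       0       0       0       0       0
 18        0       0       0       0       0   82.45  320.93       0   99.77       0
 19        0       0       0       0       0     310       0       0       0       0
 20        0       0   36.10       0       0       0       0       0       0       0
                                                                                    


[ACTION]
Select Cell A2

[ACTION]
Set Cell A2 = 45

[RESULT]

A2: 45                                                                              
       A       B       C       D       E       F       G       H       I       J    
------------------------------------------------------------------------------------
  1        0       0       0       0       0       0    7.50       0       0     237
  2     [45]       0       0Item           0Hello        210       0  337.73       0
  3        0       0       0       0       0       0       0       0       0       0
  4        0       0       0       0       0       0       0       0       0  403.81
  5        0       0       0       0       0       0       0       0       0       0
  6        0       0       0     269       0       0       0       0       0       0
  7        0       0       0       0       0       0       0       0       0       0
  8        0       0       0       0       0       0       0  252.54       0       0
  9        0       0       0       0       0       0       0       0       0       0
 10        0       0  301.54       0       0  195.26       0       0       0       0
 11        0       0     580       0       0       0       0       0     -55       0
 12      133       0       0       0       0       0       0       0       0       0
 13        0       0       0      15       0       0       0       0       0       0
 14        0       0       0       0       0       0       0       0       0       0
 15        0       0       0       0       0       0       0       0       0     111
 16        0       0       0       0       0       0       0       0       0       0
 17        0       0OK             0       0       0       0       0       0       0
 18        0       0       0       0       0   82.45  320.93       0   99.77       0
 19        0       0       0       0       0     310       0       0       0       0
 20        0       0   36.10       0       0       0       0       0       0       0
                                                                                    


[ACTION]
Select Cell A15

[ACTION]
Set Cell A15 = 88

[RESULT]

A15: 88                                                                             
       A       B       C       D       E       F       G       H       I       J    
------------------------------------------------------------------------------------
  1        0       0       0       0       0       0    7.50       0       0     237
  2       45       0       0Item           0Hello        210       0  337.73       0
  3        0       0       0       0       0       0       0       0       0       0
  4        0       0       0       0       0       0       0       0       0  403.81
  5        0       0       0       0       0       0       0       0       0       0
  6        0       0       0     269       0       0       0       0       0       0
  7        0       0       0       0       0       0       0       0       0       0
  8        0       0       0       0       0       0       0  252.54       0       0
  9        0       0       0       0       0       0       0       0       0       0
 10        0       0  301.54       0       0  195.26       0       0       0       0
 11        0       0     580       0       0       0       0       0     -55       0
 12      133       0       0       0       0       0       0       0       0       0
 13        0       0       0      15       0       0       0       0       0       0
 14        0       0       0       0       0       0       0       0       0       0
 15     [88]       0       0       0       0       0       0       0       0     111
 16        0       0       0       0       0       0       0       0       0       0
 17        0       0OK             0       0       0       0       0       0       0
 18        0       0       0       0       0   82.45  320.93       0   99.77       0
 19        0       0       0       0       0     310       0       0       0       0
 20        0       0   36.10       0       0       0       0       0       0       0
                                                                                    


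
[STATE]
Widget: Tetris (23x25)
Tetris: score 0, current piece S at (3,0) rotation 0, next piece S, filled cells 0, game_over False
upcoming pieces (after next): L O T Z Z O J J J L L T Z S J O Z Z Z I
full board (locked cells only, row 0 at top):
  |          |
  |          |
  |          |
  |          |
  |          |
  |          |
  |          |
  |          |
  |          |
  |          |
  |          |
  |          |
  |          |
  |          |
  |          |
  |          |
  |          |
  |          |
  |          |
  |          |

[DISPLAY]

    ░░    │Next:       
   ░░     │ ░░         
          │░░          
          │            
          │            
          │            
          │Score:      
          │0           
          │            
          │            
          │            
          │            
          │            
          │            
          │            
          │            
          │            
          │            
          │            
          │            
          │            
          │            
          │            
          │            
          │            


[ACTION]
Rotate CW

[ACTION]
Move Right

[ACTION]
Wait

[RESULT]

          │Next:       
    ░     │ ░░         
    ░░    │░░          
     ░    │            
          │            
          │            
          │Score:      
          │0           
          │            
          │            
          │            
          │            
          │            
          │            
          │            
          │            
          │            
          │            
          │            
          │            
          │            
          │            
          │            
          │            
          │            


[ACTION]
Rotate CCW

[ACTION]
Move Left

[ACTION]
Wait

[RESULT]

          │Next:       
          │ ░░         
    ░░    │░░          
   ░░     │            
          │            
          │            
          │Score:      
          │0           
          │            
          │            
          │            
          │            
          │            
          │            
          │            
          │            
          │            
          │            
          │            
          │            
          │            
          │            
          │            
          │            
          │            


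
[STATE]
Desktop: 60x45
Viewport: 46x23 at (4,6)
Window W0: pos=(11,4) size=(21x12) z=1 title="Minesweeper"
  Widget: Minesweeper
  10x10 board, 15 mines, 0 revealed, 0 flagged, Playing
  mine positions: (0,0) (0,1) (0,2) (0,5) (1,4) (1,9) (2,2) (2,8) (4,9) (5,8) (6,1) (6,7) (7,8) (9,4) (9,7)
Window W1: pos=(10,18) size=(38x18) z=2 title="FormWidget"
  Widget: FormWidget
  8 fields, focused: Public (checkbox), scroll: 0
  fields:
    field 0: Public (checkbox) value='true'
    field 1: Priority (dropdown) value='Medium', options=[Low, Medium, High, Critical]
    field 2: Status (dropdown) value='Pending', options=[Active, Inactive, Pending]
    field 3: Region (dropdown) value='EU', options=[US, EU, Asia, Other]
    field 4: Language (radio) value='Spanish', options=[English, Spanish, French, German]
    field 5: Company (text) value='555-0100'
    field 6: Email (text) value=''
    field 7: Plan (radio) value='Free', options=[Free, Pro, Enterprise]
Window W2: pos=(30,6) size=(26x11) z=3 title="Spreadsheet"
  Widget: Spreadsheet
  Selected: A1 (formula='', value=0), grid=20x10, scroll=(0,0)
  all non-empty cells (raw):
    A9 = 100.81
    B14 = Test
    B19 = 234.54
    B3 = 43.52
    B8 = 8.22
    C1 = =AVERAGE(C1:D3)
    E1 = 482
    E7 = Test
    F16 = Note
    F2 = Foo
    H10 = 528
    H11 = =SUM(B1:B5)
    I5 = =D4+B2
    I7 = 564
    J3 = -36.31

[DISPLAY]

       ┠──────────────────┏━━━━━━━━━━━━━━━━━━━
       ┃■■■■■■■■■■        ┃ Spreadsheet       
       ┃■■■■■■■■■■        ┠───────────────────
       ┃■■■■■■■■■■        ┃A1:                
       ┃■■■■■■■■■■        ┃       A       B   
       ┃■■■■■■■■■■        ┃-------------------
       ┃■■■■■■■■■■        ┃  1      [0]       
       ┃■■■■■■■■■■        ┃  2        0       
       ┃■■■■■■■■■■        ┃  3        0   43.5
       ┗━━━━━━━━━━━━━━━━━━┃  4        0       
                          ┗━━━━━━━━━━━━━━━━━━━
                                              
      ┏━━━━━━━━━━━━━━━━━━━━━━━━━━━━━━━━━━━━┓  
      ┃ FormWidget                         ┃  
      ┠────────────────────────────────────┨  
      ┃> Public:     [x]                   ┃  
      ┃  Priority:   [Medium             ▼]┃  
      ┃  Status:     [Pending            ▼]┃  
      ┃  Region:     [EU                 ▼]┃  
      ┃  Language:   ( ) English  (●) Spani┃  
      ┃  Company:    [555-0100            ]┃  
      ┃  Email:      [                    ]┃  
      ┃  Plan:       (●) Free  ( ) Pro  ( )┃  


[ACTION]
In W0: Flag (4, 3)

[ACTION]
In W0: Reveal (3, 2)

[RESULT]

       ┠──────────────────┏━━━━━━━━━━━━━━━━━━━
       ┃■■■■■■■■■■        ┃ Spreadsheet       
       ┃■■■■■■■■■■        ┠───────────────────
       ┃■■■■■■■■■■        ┃A1:                
       ┃■■1■■■■■■■        ┃       A       B   
       ┃■■■⚑■■■■■■        ┃-------------------
       ┃■■■■■■■■■■        ┃  1      [0]       
       ┃■■■■■■■■■■        ┃  2        0       
       ┃■■■■■■■■■■        ┃  3        0   43.5
       ┗━━━━━━━━━━━━━━━━━━┃  4        0       
                          ┗━━━━━━━━━━━━━━━━━━━
                                              
      ┏━━━━━━━━━━━━━━━━━━━━━━━━━━━━━━━━━━━━┓  
      ┃ FormWidget                         ┃  
      ┠────────────────────────────────────┨  
      ┃> Public:     [x]                   ┃  
      ┃  Priority:   [Medium             ▼]┃  
      ┃  Status:     [Pending            ▼]┃  
      ┃  Region:     [EU                 ▼]┃  
      ┃  Language:   ( ) English  (●) Spani┃  
      ┃  Company:    [555-0100            ]┃  
      ┃  Email:      [                    ]┃  
      ┃  Plan:       (●) Free  ( ) Pro  ( )┃  


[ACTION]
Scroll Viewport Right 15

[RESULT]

────────────────┏━━━━━━━━━━━━━━━━━━━━━━━━┓    
■■■■■■■■        ┃ Spreadsheet            ┃    
■■■■■■■■        ┠────────────────────────┨    
■■■■■■■■        ┃A1:                     ┃    
1■■■■■■■        ┃       A       B       C┃    
■⚑■■■■■■        ┃------------------------┃    
■■■■■■■■        ┃  1      [0]       0#CIR┃    
■■■■■■■■        ┃  2        0       0    ┃    
■■■■■■■■        ┃  3        0   43.52    ┃    
━━━━━━━━━━━━━━━━┃  4        0       0    ┃    
                ┗━━━━━━━━━━━━━━━━━━━━━━━━┛    
                                              
━━━━━━━━━━━━━━━━━━━━━━━━━━━━━━━━━┓            
rmWidget                         ┃            
─────────────────────────────────┨            
ublic:     [x]                   ┃            
riority:   [Medium             ▼]┃            
tatus:     [Pending            ▼]┃            
egion:     [EU                 ▼]┃            
anguage:   ( ) English  (●) Spani┃            
ompany:    [555-0100            ]┃            
mail:      [                    ]┃            
lan:       (●) Free  ( ) Pro  ( )┃            


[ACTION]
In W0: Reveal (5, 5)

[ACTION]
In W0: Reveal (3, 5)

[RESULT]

────────────────┏━━━━━━━━━━━━━━━━━━━━━━━━┓    
■■■■■■■■        ┃ Spreadsheet            ┃    
■■■211■■        ┠────────────────────────┨    
■211 1■■        ┃A1:                     ┃    
11   1■■        ┃       A       B       C┃    
     1■■        ┃------------------------┃    
1   12■■        ┃  1      [0]       0#CIR┃    
1   1■■■        ┃  2        0       0    ┃    
1   1■■■        ┃  3        0   43.52    ┃    
━━━━━━━━━━━━━━━━┃  4        0       0    ┃    
                ┗━━━━━━━━━━━━━━━━━━━━━━━━┛    
                                              
━━━━━━━━━━━━━━━━━━━━━━━━━━━━━━━━━┓            
rmWidget                         ┃            
─────────────────────────────────┨            
ublic:     [x]                   ┃            
riority:   [Medium             ▼]┃            
tatus:     [Pending            ▼]┃            
egion:     [EU                 ▼]┃            
anguage:   ( ) English  (●) Spani┃            
ompany:    [555-0100            ]┃            
mail:      [                    ]┃            
lan:       (●) Free  ( ) Pro  ( )┃            
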